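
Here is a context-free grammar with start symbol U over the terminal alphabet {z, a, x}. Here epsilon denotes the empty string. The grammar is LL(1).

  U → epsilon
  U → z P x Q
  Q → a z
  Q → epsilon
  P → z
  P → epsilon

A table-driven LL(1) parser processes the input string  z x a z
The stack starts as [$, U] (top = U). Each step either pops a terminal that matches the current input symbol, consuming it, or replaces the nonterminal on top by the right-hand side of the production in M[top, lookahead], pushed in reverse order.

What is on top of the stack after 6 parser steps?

z

step 1: stack=$ U  input=z x a z $  — expand U → z P x Q
step 2: stack=$ Q x P z  input=z x a z $  — match z
step 3: stack=$ Q x P  input=x a z $  — expand P → epsilon
step 4: stack=$ Q x  input=x a z $  — match x
step 5: stack=$ Q  input=a z $  — expand Q → a z
step 6: stack=$ z a  input=a z $  — match a
Stack after step 6: $ z (top = z).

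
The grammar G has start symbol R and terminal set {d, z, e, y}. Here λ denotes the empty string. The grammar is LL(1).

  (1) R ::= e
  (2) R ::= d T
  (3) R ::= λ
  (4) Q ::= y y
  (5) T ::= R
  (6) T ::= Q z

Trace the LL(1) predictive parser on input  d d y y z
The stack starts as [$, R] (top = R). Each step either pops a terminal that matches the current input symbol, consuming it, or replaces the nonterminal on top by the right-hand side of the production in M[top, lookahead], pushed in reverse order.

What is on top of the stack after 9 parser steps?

z

step 1: stack=$ R  input=d d y y z $  — expand R ::= d T
step 2: stack=$ T d  input=d d y y z $  — match d
step 3: stack=$ T  input=d y y z $  — expand T ::= R
step 4: stack=$ R  input=d y y z $  — expand R ::= d T
step 5: stack=$ T d  input=d y y z $  — match d
step 6: stack=$ T  input=y y z $  — expand T ::= Q z
step 7: stack=$ z Q  input=y y z $  — expand Q ::= y y
step 8: stack=$ z y y  input=y y z $  — match y
step 9: stack=$ z y  input=y z $  — match y
Stack after step 9: $ z (top = z).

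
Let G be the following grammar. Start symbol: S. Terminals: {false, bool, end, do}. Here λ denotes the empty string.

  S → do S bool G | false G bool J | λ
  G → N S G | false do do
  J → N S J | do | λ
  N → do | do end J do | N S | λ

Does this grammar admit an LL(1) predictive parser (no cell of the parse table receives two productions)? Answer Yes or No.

FIRST(S) = {λ, do, false}
FIRST(G) = {do, false}
FIRST(J) = {λ, do, false}
FIRST(N) = {λ, do, false}
FOLLOW(S) = {$, bool, do, false}
FOLLOW(G) = {$, bool, do, false}
FOLLOW(J) = {$, bool, do, false}
FOLLOW(N) = {$, bool, do, false}
Cell M[G, false] receives both G → N S G and G → false do do — the grammar is not LL(1).

No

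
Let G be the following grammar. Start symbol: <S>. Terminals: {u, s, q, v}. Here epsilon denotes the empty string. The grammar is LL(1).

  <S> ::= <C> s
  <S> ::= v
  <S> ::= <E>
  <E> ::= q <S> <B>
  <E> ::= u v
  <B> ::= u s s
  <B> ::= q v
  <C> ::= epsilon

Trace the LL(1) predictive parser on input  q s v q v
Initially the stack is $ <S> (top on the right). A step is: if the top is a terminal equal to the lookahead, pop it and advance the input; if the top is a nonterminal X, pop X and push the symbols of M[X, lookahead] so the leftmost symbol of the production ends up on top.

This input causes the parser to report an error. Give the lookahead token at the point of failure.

     Stack        Input        Action
  1  $ <S>        q s v q v $  expand <S> ::= <E>
  2  $ <E>        q s v q v $  expand <E> ::= q <S> <B>
  3  $ <B> <S> q  q s v q v $  match q
  4  $ <B> <S>    s v q v $    expand <S> ::= <C> s
  5  $ <B> s <C>  s v q v $    expand <C> ::= epsilon
  6  $ <B> s      s v q v $    match s
  7  $ <B>        v q v $      error: M[<B>, v] is empty

v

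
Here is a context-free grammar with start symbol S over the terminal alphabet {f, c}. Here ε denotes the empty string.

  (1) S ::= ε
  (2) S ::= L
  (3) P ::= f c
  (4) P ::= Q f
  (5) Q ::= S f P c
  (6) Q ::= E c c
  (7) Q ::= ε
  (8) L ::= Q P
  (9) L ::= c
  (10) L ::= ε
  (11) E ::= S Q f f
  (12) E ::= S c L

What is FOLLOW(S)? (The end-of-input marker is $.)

{$, c, f}

FIRST(S) = {ε, c, f}  (via L)
FIRST(P) = {c, f}  (via Q f)
FIRST(Q) = {ε, c, f}  (via S f P c, E c c)
FIRST(L) = {ε, c, f}  (via Q P)
FIRST(E) = {c, f}  (via S Q f f, S c L)
FOLLOW(S) includes $ since S is the start symbol.
FOLLOW(S): in Q::=S f P c, S is followed by f P c with FIRST {f}; in E::=S Q f f, S is followed by Q f f with FIRST {c, f}; in E::=S c L, S is followed by c L with FIRST {c}. Thus FOLLOW(S) = {$, c, f}.
FOLLOW(Q): in P::=Q f, Q is followed by f with FIRST {f}; in L::=Q P, Q is followed by P with FIRST {c, f}; in E::=S Q f f, Q is followed by f f with FIRST {f}. Thus FOLLOW(Q) = {c, f}.
FOLLOW(E): in Q::=E c c, E is followed by c c with FIRST {c}. Thus FOLLOW(E) = {c}.
FOLLOW(L): in S::=L, the suffix after L is empty, so FOLLOW(L) ⊇ FOLLOW(S) = {$, c, f}; in E::=S c L, the suffix after L is empty, so FOLLOW(L) ⊇ FOLLOW(E) = {c}. Thus FOLLOW(L) = {$, c, f}.
FOLLOW(P): in Q::=S f P c, P is followed by c with FIRST {c}; in L::=Q P, the suffix after P is empty, so FOLLOW(P) ⊇ FOLLOW(L) = {$, c, f}. Thus FOLLOW(P) = {$, c, f}.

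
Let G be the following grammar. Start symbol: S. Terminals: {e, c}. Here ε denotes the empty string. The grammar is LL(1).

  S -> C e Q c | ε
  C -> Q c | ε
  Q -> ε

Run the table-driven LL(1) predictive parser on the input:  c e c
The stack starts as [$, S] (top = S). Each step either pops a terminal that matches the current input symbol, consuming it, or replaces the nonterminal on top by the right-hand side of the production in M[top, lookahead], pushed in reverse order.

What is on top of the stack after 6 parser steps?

     Stack        Input    Action
  1  $ S          c e c $  expand S -> C e Q c
  2  $ c Q e C    c e c $  expand C -> Q c
  3  $ c Q e c Q  c e c $  expand Q -> ε
  4  $ c Q e c    c e c $  match c
  5  $ c Q e      e c $    match e
  6  $ c Q        c $      expand Q -> ε
Stack after step 6: $ c (top = c).

c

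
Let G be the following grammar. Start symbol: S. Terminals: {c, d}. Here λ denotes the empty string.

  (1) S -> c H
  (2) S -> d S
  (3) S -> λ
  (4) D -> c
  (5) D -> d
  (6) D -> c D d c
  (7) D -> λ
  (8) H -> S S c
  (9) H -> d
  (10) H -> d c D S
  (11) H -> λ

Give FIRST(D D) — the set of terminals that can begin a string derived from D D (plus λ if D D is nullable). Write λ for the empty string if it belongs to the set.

{λ, c, d}

FIRST(S): from S->c H we get {c}; from S->d S we get {d}; from S->λ we get {λ}. So FIRST(S) = {λ, c, d}.
FIRST(D): from D->c we get {c}; from D->d we get {d}; from D->c D d c we get {c}; from D->λ we get {λ}. So FIRST(D) = {λ, c, d}.
FIRST(H): from H->S S c we get {c, d}; from H->d we get {d}; from H->d c D S we get {d}; from H->λ we get {λ}. So FIRST(H) = {λ, c, d}.
FIRST(D D): take FIRST of each symbol in turn, carrying on past any symbol whose FIRST contains λ; result {λ, c, d}.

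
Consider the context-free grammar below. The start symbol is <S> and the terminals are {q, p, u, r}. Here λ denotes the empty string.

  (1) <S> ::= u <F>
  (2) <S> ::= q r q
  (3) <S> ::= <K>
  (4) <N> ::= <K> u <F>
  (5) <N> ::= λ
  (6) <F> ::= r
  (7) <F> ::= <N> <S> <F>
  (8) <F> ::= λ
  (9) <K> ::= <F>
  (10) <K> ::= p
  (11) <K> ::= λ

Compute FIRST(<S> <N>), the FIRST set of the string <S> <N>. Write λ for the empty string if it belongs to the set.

FIRST(<S>) = {λ, p, q, r, u}  (via <K>)
FIRST(<N>) = {λ, p, q, r, u}  (via <K> u <F>)
FIRST(<F>) = {λ, p, q, r, u}  (via <N> <S> <F>)
FIRST(<K>) = {λ, p, q, r, u}  (via <F>)
FIRST(<S> <N>): take FIRST of each symbol in turn, carrying on past any symbol whose FIRST contains λ; result {λ, p, q, r, u}.

{λ, p, q, r, u}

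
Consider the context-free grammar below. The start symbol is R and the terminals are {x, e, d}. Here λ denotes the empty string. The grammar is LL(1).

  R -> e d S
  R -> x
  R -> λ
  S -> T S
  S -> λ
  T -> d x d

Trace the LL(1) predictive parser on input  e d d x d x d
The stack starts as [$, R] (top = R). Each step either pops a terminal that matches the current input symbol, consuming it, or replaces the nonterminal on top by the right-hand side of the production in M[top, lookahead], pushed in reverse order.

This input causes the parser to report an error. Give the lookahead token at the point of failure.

     Stack      Input            Action
  1  $ R        e d d x d x d $  expand R -> e d S
  2  $ S d e    e d d x d x d $  match e
  3  $ S d      d d x d x d $    match d
  4  $ S        d x d x d $      expand S -> T S
  5  $ S T      d x d x d $      expand T -> d x d
  6  $ S d x d  d x d x d $      match d
  7  $ S d x    x d x d $        match x
  8  $ S d      d x d $          match d
  9  $ S        x d $            error: M[S, x] is empty

x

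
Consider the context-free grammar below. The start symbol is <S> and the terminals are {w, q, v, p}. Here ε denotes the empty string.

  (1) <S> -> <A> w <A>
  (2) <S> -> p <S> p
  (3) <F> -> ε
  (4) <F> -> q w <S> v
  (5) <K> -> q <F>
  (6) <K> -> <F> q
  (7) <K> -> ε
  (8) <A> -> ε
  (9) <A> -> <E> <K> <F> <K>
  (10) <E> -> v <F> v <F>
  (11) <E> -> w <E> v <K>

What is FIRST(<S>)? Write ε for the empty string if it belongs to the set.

FIRST(<F>) = {ε, q}
FIRST(<E>) = {v, w}
FIRST(<K>) = {ε, q}  (via <F> q)
FIRST(<A>) = {ε, v, w}  (via <E> <K> <F> <K>)
FIRST(<S>) = {p, v, w}  (via <A> w <A>)

{p, v, w}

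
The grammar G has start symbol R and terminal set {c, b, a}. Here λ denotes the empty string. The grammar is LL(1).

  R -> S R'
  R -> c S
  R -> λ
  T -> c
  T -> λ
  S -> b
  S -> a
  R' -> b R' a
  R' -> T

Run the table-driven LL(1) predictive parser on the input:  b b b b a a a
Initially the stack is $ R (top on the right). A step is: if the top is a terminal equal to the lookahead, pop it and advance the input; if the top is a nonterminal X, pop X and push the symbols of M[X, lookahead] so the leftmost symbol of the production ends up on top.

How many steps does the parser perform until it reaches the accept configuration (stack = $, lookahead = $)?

14

      Stack         Input            Action
   1  $ R           b b b b a a a $  expand R -> S R'
   2  $ R' S        b b b b a a a $  expand S -> b
   3  $ R' b        b b b b a a a $  match b
   4  $ R'          b b b a a a $    expand R' -> b R' a
   5  $ a R' b      b b b a a a $    match b
   6  $ a R'        b b a a a $      expand R' -> b R' a
   7  $ a a R' b    b b a a a $      match b
   8  $ a a R'      b a a a $        expand R' -> b R' a
   9  $ a a a R' b  b a a a $        match b
  10  $ a a a R'    a a a $          expand R' -> T
  11  $ a a a T     a a a $          expand T -> λ
  12  $ a a a       a a a $          match a
  13  $ a a         a a $            match a
  14  $ a           a $              match a
Accept reached after 14 steps.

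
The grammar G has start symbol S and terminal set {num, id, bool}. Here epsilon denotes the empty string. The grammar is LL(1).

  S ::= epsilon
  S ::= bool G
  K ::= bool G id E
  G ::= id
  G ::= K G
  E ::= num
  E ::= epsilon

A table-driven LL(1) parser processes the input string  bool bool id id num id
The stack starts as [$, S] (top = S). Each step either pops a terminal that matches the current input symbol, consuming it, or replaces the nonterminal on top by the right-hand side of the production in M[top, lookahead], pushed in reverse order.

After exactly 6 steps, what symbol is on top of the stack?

     Stack            Input                     Action
  1  $ S              bool bool id id num id $  expand S ::= bool G
  2  $ G bool         bool bool id id num id $  match bool
  3  $ G              bool id id num id $       expand G ::= K G
  4  $ G K            bool id id num id $       expand K ::= bool G id E
  5  $ G E id G bool  bool id id num id $       match bool
  6  $ G E id G       id id num id $            expand G ::= id
Stack after step 6: $ G E id id (top = id).

id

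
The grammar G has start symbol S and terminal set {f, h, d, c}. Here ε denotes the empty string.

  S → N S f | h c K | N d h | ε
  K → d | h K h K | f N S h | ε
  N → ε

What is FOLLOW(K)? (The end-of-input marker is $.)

FIRST(K): from K→d we get {d}; from K→h K h K we get {h}; from K→f N S h we get {f}; from K→ε we get {ε}. So FIRST(K) = {ε, d, f, h}.
FIRST(N): from N→ε we get {ε}. So FIRST(N) = {ε}.
FIRST(S): from S→N S f we get {d, f, h}; from S→h c K we get {h}; from S→N d h we get {d}; from S→ε we get {ε}. So FIRST(S) = {ε, d, f, h}.
FOLLOW(S) includes $ since S is the start symbol.
FOLLOW(S): in S→N S f, S is followed by f with FIRST {f}; in K→f N S h, S is followed by h with FIRST {h}. Thus FOLLOW(S) = {$, f, h}.
FOLLOW(K): in S→h c K, the suffix after K is empty, so FOLLOW(K) ⊇ FOLLOW(S) = {$, f, h}; in K→h K h K (occurrence 1), K is followed by h K with FIRST {h}; in K→h K h K (occurrence 2), the suffix after K is empty (adds nothing new). Thus FOLLOW(K) = {$, f, h}.
FOLLOW(N): in S→N S f, N is followed by S f with FIRST {d, f, h}; in S→N d h, N is followed by d h with FIRST {d}; in K→f N S h, N is followed by S h with FIRST {d, f, h}. Thus FOLLOW(N) = {d, f, h}.

{$, f, h}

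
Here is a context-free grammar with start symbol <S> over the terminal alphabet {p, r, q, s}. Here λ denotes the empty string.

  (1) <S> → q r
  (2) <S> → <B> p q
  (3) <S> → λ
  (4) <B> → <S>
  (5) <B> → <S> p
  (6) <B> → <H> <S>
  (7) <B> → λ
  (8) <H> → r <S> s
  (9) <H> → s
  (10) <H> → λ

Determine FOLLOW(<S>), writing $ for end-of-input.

{$, p, s}

FIRST(<H>) = {λ, r, s}
FIRST(<S>) = {λ, p, q, r, s}  (via <B> p q)
FIRST(<B>) = {λ, p, q, r, s}  (via <S>, <S> p, <H> <S>)
FOLLOW(<S>) includes $ since <S> is the start symbol.
FOLLOW(<B>): in <S>→<B> p q, <B> is followed by p q with FIRST {p}. Thus FOLLOW(<B>) = {p}.
FOLLOW(<S>): in <B>→<S>, the suffix after <S> is empty, so FOLLOW(<S>) ⊇ FOLLOW(<B>) = {p}; in <B>→<S> p, <S> is followed by p with FIRST {p}; in <B>→<H> <S>, the suffix after <S> is empty, so FOLLOW(<S>) ⊇ FOLLOW(<B>) = {p}; in <H>→r <S> s, <S> is followed by s with FIRST {s}. Thus FOLLOW(<S>) = {$, p, s}.
FOLLOW(<H>): in <B>→<H> <S>, <H> is followed by <S> with FIRST {λ, p, q, r, s}; in <B>→<H> <S>, the suffix after <H> is nullable, so FOLLOW(<H>) ⊇ FOLLOW(<B>) = {p}. Thus FOLLOW(<H>) = {p, q, r, s}.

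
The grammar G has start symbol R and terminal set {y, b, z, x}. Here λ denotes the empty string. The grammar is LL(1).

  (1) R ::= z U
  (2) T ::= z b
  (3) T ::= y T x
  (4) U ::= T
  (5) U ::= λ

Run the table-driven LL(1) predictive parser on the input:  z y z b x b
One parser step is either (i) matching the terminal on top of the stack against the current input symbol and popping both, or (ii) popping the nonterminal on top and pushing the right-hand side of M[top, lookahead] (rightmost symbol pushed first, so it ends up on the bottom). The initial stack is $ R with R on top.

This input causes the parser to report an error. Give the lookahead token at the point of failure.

step 1: stack=$ R  input=z y z b x b $  — expand R ::= z U
step 2: stack=$ U z  input=z y z b x b $  — match z
step 3: stack=$ U  input=y z b x b $  — expand U ::= T
step 4: stack=$ T  input=y z b x b $  — expand T ::= y T x
step 5: stack=$ x T y  input=y z b x b $  — match y
step 6: stack=$ x T  input=z b x b $  — expand T ::= z b
step 7: stack=$ x b z  input=z b x b $  — match z
step 8: stack=$ x b  input=b x b $  — match b
step 9: stack=$ x  input=x b $  — match x
step 10: stack=$  input=b $  — error: stack empty but input remains

b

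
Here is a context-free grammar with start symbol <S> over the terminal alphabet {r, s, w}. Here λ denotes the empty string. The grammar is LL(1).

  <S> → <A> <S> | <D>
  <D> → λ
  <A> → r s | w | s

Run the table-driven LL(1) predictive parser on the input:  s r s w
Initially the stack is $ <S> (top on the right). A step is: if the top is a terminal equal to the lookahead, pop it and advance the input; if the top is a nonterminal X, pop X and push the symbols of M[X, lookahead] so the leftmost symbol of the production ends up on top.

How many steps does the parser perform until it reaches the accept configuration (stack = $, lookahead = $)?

step 1: stack=$ <S>  input=s r s w $  — expand <S> → <A> <S>
step 2: stack=$ <S> <A>  input=s r s w $  — expand <A> → s
step 3: stack=$ <S> s  input=s r s w $  — match s
step 4: stack=$ <S>  input=r s w $  — expand <S> → <A> <S>
step 5: stack=$ <S> <A>  input=r s w $  — expand <A> → r s
step 6: stack=$ <S> s r  input=r s w $  — match r
step 7: stack=$ <S> s  input=s w $  — match s
step 8: stack=$ <S>  input=w $  — expand <S> → <A> <S>
step 9: stack=$ <S> <A>  input=w $  — expand <A> → w
step 10: stack=$ <S> w  input=w $  — match w
step 11: stack=$ <S>  input=$  — expand <S> → <D>
step 12: stack=$ <D>  input=$  — expand <D> → λ
Accept reached after 12 steps.

12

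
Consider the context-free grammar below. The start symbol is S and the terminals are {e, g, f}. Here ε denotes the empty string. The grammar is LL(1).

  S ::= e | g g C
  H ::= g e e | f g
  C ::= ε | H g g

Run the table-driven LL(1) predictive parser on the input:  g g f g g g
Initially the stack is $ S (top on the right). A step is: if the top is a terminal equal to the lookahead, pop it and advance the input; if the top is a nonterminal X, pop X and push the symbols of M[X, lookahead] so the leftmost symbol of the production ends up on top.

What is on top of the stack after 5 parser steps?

     Stack    Input          Action
  1  $ S      g g f g g g $  expand S ::= g g C
  2  $ C g g  g g f g g g $  match g
  3  $ C g    g f g g g $    match g
  4  $ C      f g g g $      expand C ::= H g g
  5  $ g g H  f g g g $      expand H ::= f g
Stack after step 5: $ g g g f (top = f).

f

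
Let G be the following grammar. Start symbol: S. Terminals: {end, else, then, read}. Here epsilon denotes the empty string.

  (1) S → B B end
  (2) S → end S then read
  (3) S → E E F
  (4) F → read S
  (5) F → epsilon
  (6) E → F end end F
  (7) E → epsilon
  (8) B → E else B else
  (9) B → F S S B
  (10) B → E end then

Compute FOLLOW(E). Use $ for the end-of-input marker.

FIRST(F): from F→read S we get {read}; from F→epsilon we get {epsilon}. So FIRST(F) = {epsilon, read}.
FIRST(E): from E→F end end F we get {end, read}; from E→epsilon we get {epsilon}. So FIRST(E) = {epsilon, end, read}.
FIRST(S): from S→B B end we get {else, end, read}; from S→end S then read we get {end}; from S→E E F we get {epsilon, end, read}. So FIRST(S) = {epsilon, else, end, read}.
FIRST(B): from B→E else B else we get {else, end, read}; from B→F S S B we get {else, end, read}; from B→E end then we get {end, read}. So FIRST(B) = {else, end, read}.
FOLLOW(S) includes $ since S is the start symbol.
FOLLOW(B): in S→B B end (occurrence 1), B is followed by B end with FIRST {else, end, read}; in S→B B end (occurrence 2), B is followed by end with FIRST {end}; in B→E else B else, B is followed by else with FIRST {else}; in B→F S S B, the suffix after B is empty (adds nothing new). Thus FOLLOW(B) = {else, end, read}.
FOLLOW(S): in S→end S then read, S is followed by then read with FIRST {then}; in F→read S, the suffix after S is empty, so FOLLOW(S) ⊇ FOLLOW(F) = {$, else, end, read, then}; in B→F S S B (occurrence 1), S is followed by S B with FIRST {else, end, read}; in B→F S S B (occurrence 2), S is followed by B with FIRST {else, end, read}. Thus FOLLOW(S) = {$, else, end, read, then}.
FOLLOW(E): in S→E E F (occurrence 1), E is followed by E F with FIRST {epsilon, end, read}; in S→E E F (occurrence 1), the suffix after E is nullable, so FOLLOW(E) ⊇ FOLLOW(S) = {$, else, end, read, then}; in S→E E F (occurrence 2), E is followed by F with FIRST {epsilon, read}; in S→E E F (occurrence 2), the suffix after E is nullable, so FOLLOW(E) ⊇ FOLLOW(S) = {$, else, end, read, then}; in B→E else B else, E is followed by else B else with FIRST {else}; in B→E end then, E is followed by end then with FIRST {end}. Thus FOLLOW(E) = {$, else, end, read, then}.
FOLLOW(F): in S→E E F, the suffix after F is empty, so FOLLOW(F) ⊇ FOLLOW(S) = {$, else, end, read, then}; in E→F end end F (occurrence 1), F is followed by end end F with FIRST {end}; in E→F end end F (occurrence 2), the suffix after F is empty, so FOLLOW(F) ⊇ FOLLOW(E) = {$, else, end, read, then}; in B→F S S B, F is followed by S S B with FIRST {else, end, read}. Thus FOLLOW(F) = {$, else, end, read, then}.

{$, else, end, read, then}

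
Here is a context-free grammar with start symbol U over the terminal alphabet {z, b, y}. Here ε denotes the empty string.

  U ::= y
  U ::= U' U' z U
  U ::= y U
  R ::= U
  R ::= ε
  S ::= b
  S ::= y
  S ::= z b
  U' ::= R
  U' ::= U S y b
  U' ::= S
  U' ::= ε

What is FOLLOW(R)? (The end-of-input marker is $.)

{b, y, z}

FIRST(S) = {b, y, z}
FIRST(U) = {b, y, z}  (via U' U' z U)
FIRST(R) = {ε, b, y, z}  (via U)
FIRST(U') = {ε, b, y, z}  (via R, U S y b, S)
FOLLOW(U) includes $ since U is the start symbol.
FOLLOW(U'): in U::=U' U' z U (occurrence 1), U' is followed by U' z U with FIRST {b, y, z}; in U::=U' U' z U (occurrence 2), U' is followed by z U with FIRST {z}. Thus FOLLOW(U') = {b, y, z}.
FOLLOW(R): in U'::=R, the suffix after R is empty, so FOLLOW(R) ⊇ FOLLOW(U') = {b, y, z}. Thus FOLLOW(R) = {b, y, z}.
FOLLOW(U): in U::=U' U' z U, the suffix after U is empty (adds nothing new); in U::=y U, the suffix after U is empty (adds nothing new); in R::=U, the suffix after U is empty, so FOLLOW(U) ⊇ FOLLOW(R) = {b, y, z}; in U'::=U S y b, U is followed by S y b with FIRST {b, y, z}. Thus FOLLOW(U) = {$, b, y, z}.
FOLLOW(S): in U'::=U S y b, S is followed by y b with FIRST {y}; in U'::=S, the suffix after S is empty, so FOLLOW(S) ⊇ FOLLOW(U') = {b, y, z}. Thus FOLLOW(S) = {b, y, z}.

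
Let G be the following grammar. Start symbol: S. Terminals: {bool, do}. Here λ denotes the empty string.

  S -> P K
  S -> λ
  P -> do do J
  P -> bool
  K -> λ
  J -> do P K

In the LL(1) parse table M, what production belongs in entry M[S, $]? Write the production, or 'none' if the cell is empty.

FIRST(P): from P->do do J we get {do}; from P->bool we get {bool}. So FIRST(P) = {bool, do}.
FIRST(K): from K->λ we get {λ}. So FIRST(K) = {λ}.
FIRST(J): from J->do P K we get {do}. So FIRST(J) = {do}.
FIRST(S): from S->P K we get {bool, do}; from S->λ we get {λ}. So FIRST(S) = {λ, bool, do}.
FOLLOW(S) includes $ since S is the start symbol.
FOLLOW(S): S appears on no right-hand side. Thus FOLLOW(S) = {$}.
For S -> P K: FIRST(P K) = {bool, do}, so it goes in M[S, t] for t ∈ {bool, do}.
For S -> λ: FIRST(λ) = {λ}, so it goes in M[S, t] for t ∈ {}; since λ ∈ FIRST, also for every t ∈ FOLLOW(S) = {$}.

S -> λ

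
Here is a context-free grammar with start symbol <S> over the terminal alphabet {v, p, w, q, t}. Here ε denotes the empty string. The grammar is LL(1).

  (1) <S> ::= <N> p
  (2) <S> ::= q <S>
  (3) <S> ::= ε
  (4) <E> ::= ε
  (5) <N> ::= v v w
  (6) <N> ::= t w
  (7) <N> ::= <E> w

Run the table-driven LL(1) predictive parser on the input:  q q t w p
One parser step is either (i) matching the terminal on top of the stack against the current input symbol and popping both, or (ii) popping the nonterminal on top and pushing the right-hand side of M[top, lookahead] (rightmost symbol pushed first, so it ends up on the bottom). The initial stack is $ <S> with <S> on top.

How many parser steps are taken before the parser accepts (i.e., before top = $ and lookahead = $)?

9

     Stack    Input        Action
  1  $ <S>    q q t w p $  expand <S> ::= q <S>
  2  $ <S> q  q q t w p $  match q
  3  $ <S>    q t w p $    expand <S> ::= q <S>
  4  $ <S> q  q t w p $    match q
  5  $ <S>    t w p $      expand <S> ::= <N> p
  6  $ p <N>  t w p $      expand <N> ::= t w
  7  $ p w t  t w p $      match t
  8  $ p w    w p $        match w
  9  $ p      p $          match p
Accept reached after 9 steps.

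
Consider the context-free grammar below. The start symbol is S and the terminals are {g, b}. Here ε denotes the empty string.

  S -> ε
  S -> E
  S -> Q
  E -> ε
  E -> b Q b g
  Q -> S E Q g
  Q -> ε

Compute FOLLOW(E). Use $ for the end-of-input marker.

{$, b, g}

FIRST(E): from E->ε we get {ε}; from E->b Q b g we get {b}. So FIRST(E) = {ε, b}.
FIRST(S): from S->ε we get {ε}; from S->E we get {ε, b}; from S->Q we get {ε, b, g}. So FIRST(S) = {ε, b, g}.
FIRST(Q): from Q->S E Q g we get {b, g}; from Q->ε we get {ε}. So FIRST(Q) = {ε, b, g}.
FOLLOW(S) includes $ since S is the start symbol.
FOLLOW(S): in Q->S E Q g, S is followed by E Q g with FIRST {b, g}. Thus FOLLOW(S) = {$, b, g}.
FOLLOW(E): in S->E, the suffix after E is empty, so FOLLOW(E) ⊇ FOLLOW(S) = {$, b, g}; in Q->S E Q g, E is followed by Q g with FIRST {b, g}. Thus FOLLOW(E) = {$, b, g}.
FOLLOW(Q): in S->Q, the suffix after Q is empty, so FOLLOW(Q) ⊇ FOLLOW(S) = {$, b, g}; in E->b Q b g, Q is followed by b g with FIRST {b}; in Q->S E Q g, Q is followed by g with FIRST {g}. Thus FOLLOW(Q) = {$, b, g}.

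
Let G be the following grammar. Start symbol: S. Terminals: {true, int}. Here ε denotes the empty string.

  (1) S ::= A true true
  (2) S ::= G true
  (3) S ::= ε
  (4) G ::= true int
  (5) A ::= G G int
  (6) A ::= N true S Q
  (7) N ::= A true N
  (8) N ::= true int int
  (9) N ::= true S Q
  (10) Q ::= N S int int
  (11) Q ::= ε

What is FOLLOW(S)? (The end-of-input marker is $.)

{$, int, true}

FIRST(G) = {true}
FIRST(S) = {ε, true}  (via A true true, G true)
FIRST(A) = {true}  (via G G int, N true S Q)
FIRST(N) = {true}  (via A true N)
FIRST(Q) = {ε, true}  (via N S int int)
FOLLOW(S) includes $ since S is the start symbol.
FOLLOW(G): in S::=G true, G is followed by true with FIRST {true}; in A::=G G int (occurrence 1), G is followed by G int with FIRST {true}; in A::=G G int (occurrence 2), G is followed by int with FIRST {int}. Thus FOLLOW(G) = {int, true}.
FOLLOW(A): in S::=A true true, A is followed by true true with FIRST {true}; in N::=A true N, A is followed by true N with FIRST {true}. Thus FOLLOW(A) = {true}.
FOLLOW(N): in A::=N true S Q, N is followed by true S Q with FIRST {true}; in N::=A true N, the suffix after N is empty (adds nothing new); in Q::=N S int int, N is followed by S int int with FIRST {int, true}. Thus FOLLOW(N) = {int, true}.
FOLLOW(S): in A::=N true S Q, S is followed by Q with FIRST {ε, true}; in A::=N true S Q, the suffix after S is nullable, so FOLLOW(S) ⊇ FOLLOW(A) = {true}; in N::=true S Q, S is followed by Q with FIRST {ε, true}; in N::=true S Q, the suffix after S is nullable, so FOLLOW(S) ⊇ FOLLOW(N) = {int, true}; in Q::=N S int int, S is followed by int int with FIRST {int}. Thus FOLLOW(S) = {$, int, true}.
FOLLOW(Q): in A::=N true S Q, the suffix after Q is empty, so FOLLOW(Q) ⊇ FOLLOW(A) = {true}; in N::=true S Q, the suffix after Q is empty, so FOLLOW(Q) ⊇ FOLLOW(N) = {int, true}. Thus FOLLOW(Q) = {int, true}.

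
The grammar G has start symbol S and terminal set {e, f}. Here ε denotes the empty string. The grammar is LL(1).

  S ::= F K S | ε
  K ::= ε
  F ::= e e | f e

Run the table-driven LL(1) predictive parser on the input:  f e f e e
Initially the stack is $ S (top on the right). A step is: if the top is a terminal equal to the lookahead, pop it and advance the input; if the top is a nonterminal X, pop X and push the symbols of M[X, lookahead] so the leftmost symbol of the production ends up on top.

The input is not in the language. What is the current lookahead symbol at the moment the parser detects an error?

step 1: stack=$ S  input=f e f e e $  — expand S ::= F K S
step 2: stack=$ S K F  input=f e f e e $  — expand F ::= f e
step 3: stack=$ S K e f  input=f e f e e $  — match f
step 4: stack=$ S K e  input=e f e e $  — match e
step 5: stack=$ S K  input=f e e $  — expand K ::= ε
step 6: stack=$ S  input=f e e $  — expand S ::= F K S
step 7: stack=$ S K F  input=f e e $  — expand F ::= f e
step 8: stack=$ S K e f  input=f e e $  — match f
step 9: stack=$ S K e  input=e e $  — match e
step 10: stack=$ S K  input=e $  — expand K ::= ε
step 11: stack=$ S  input=e $  — expand S ::= F K S
step 12: stack=$ S K F  input=e $  — expand F ::= e e
step 13: stack=$ S K e e  input=e $  — match e
step 14: stack=$ S K e  input=$  — error: top is terminal e but lookahead is $

$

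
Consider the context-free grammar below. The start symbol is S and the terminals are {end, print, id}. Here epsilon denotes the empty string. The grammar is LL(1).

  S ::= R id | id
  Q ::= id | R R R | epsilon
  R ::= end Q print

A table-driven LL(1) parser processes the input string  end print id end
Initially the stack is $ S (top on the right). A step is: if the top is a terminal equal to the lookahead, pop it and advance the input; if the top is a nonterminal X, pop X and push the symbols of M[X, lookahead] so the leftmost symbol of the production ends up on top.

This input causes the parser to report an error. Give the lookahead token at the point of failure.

     Stack             Input               Action
  1  $ S               end print id end $  expand S ::= R id
  2  $ id R            end print id end $  expand R ::= end Q print
  3  $ id print Q end  end print id end $  match end
  4  $ id print Q      print id end $      expand Q ::= epsilon
  5  $ id print        print id end $      match print
  6  $ id              id end $            match id
  7  $                 end $               error: stack empty but input remains

end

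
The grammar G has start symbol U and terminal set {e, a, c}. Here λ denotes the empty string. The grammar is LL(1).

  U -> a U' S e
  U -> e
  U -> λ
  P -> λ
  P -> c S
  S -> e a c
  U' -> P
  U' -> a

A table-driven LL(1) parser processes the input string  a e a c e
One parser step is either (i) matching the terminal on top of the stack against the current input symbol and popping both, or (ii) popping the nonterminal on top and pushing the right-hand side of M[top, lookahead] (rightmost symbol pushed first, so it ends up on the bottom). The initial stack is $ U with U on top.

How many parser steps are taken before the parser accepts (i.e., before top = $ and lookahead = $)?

9

     Stack       Input        Action
  1  $ U         a e a c e $  expand U -> a U' S e
  2  $ e S U' a  a e a c e $  match a
  3  $ e S U'    e a c e $    expand U' -> P
  4  $ e S P     e a c e $    expand P -> λ
  5  $ e S       e a c e $    expand S -> e a c
  6  $ e c a e   e a c e $    match e
  7  $ e c a     a c e $      match a
  8  $ e c       c e $        match c
  9  $ e         e $          match e
Accept reached after 9 steps.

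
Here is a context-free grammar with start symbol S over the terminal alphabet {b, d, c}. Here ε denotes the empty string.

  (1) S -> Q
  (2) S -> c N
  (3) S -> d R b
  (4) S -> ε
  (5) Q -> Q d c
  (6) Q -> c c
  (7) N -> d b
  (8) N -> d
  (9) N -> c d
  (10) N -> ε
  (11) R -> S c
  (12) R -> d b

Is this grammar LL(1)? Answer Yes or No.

No

FIRST(S) = {ε, c, d}
FIRST(Q) = {c}
FIRST(N) = {ε, c, d}
FIRST(R) = {c, d}
FOLLOW(S) = {$, c}
FOLLOW(Q) = {$, c, d}
FOLLOW(N) = {$, c}
FOLLOW(R) = {b}
Cell M[N, c] receives both N -> c d and N -> ε — the grammar is not LL(1).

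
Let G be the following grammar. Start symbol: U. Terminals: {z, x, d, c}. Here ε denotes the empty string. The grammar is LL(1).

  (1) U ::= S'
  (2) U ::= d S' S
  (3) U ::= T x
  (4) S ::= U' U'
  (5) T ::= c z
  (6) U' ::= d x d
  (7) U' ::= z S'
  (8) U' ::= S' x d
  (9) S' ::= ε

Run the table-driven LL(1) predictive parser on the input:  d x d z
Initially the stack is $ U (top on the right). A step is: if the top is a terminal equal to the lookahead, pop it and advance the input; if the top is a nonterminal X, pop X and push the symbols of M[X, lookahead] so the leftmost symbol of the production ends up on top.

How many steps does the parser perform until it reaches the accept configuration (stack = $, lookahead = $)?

11

step 1: stack=$ U  input=d x d z $  — expand U ::= d S' S
step 2: stack=$ S S' d  input=d x d z $  — match d
step 3: stack=$ S S'  input=x d z $  — expand S' ::= ε
step 4: stack=$ S  input=x d z $  — expand S ::= U' U'
step 5: stack=$ U' U'  input=x d z $  — expand U' ::= S' x d
step 6: stack=$ U' d x S'  input=x d z $  — expand S' ::= ε
step 7: stack=$ U' d x  input=x d z $  — match x
step 8: stack=$ U' d  input=d z $  — match d
step 9: stack=$ U'  input=z $  — expand U' ::= z S'
step 10: stack=$ S' z  input=z $  — match z
step 11: stack=$ S'  input=$  — expand S' ::= ε
Accept reached after 11 steps.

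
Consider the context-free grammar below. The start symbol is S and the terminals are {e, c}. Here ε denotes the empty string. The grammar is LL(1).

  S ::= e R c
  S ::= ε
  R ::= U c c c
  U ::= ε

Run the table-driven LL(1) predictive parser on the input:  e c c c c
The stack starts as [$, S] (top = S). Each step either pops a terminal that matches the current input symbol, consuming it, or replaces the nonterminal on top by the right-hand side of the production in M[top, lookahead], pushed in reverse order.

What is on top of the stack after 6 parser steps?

c

step 1: stack=$ S  input=e c c c c $  — expand S ::= e R c
step 2: stack=$ c R e  input=e c c c c $  — match e
step 3: stack=$ c R  input=c c c c $  — expand R ::= U c c c
step 4: stack=$ c c c c U  input=c c c c $  — expand U ::= ε
step 5: stack=$ c c c c  input=c c c c $  — match c
step 6: stack=$ c c c  input=c c c $  — match c
Stack after step 6: $ c c (top = c).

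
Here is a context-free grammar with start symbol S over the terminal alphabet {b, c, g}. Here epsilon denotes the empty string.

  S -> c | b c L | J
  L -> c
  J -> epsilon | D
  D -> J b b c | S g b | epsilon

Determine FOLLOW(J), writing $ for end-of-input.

{$, b, g}

FIRST(L): from L->c we get {c}. So FIRST(L) = {c}.
FIRST(S): from S->c we get {c}; from S->b c L we get {b}; from S->J we get {epsilon, b, c, g}. So FIRST(S) = {epsilon, b, c, g}.
FIRST(J): from J->epsilon we get {epsilon}; from J->D we get {epsilon, b, c, g}. So FIRST(J) = {epsilon, b, c, g}.
FIRST(D): from D->J b b c we get {b, c, g}; from D->S g b we get {b, c, g}; from D->epsilon we get {epsilon}. So FIRST(D) = {epsilon, b, c, g}.
FOLLOW(S) includes $ since S is the start symbol.
FOLLOW(S): in D->S g b, S is followed by g b with FIRST {g}. Thus FOLLOW(S) = {$, g}.
FOLLOW(L): in S->b c L, the suffix after L is empty, so FOLLOW(L) ⊇ FOLLOW(S) = {$, g}. Thus FOLLOW(L) = {$, g}.
FOLLOW(J): in S->J, the suffix after J is empty, so FOLLOW(J) ⊇ FOLLOW(S) = {$, g}; in D->J b b c, J is followed by b b c with FIRST {b}. Thus FOLLOW(J) = {$, b, g}.
FOLLOW(D): in J->D, the suffix after D is empty, so FOLLOW(D) ⊇ FOLLOW(J) = {$, b, g}. Thus FOLLOW(D) = {$, b, g}.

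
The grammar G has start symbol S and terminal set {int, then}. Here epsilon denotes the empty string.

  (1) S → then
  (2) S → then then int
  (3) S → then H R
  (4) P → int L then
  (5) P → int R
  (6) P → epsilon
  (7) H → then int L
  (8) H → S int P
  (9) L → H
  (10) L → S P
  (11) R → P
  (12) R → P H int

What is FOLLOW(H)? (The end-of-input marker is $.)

{$, int, then}

FIRST(S): from S→then we get {then}; from S→then then int we get {then}; from S→then H R we get {then}. So FIRST(S) = {then}.
FIRST(P): from P→int L then we get {int}; from P→int R we get {int}; from P→epsilon we get {epsilon}. So FIRST(P) = {epsilon, int}.
FIRST(H): from H→then int L we get {then}; from H→S int P we get {then}. So FIRST(H) = {then}.
FIRST(L): from L→H we get {then}; from L→S P we get {then}. So FIRST(L) = {then}.
FIRST(R): from R→P we get {epsilon, int}; from R→P H int we get {int, then}. So FIRST(R) = {epsilon, int, then}.
FOLLOW(S) includes $ since S is the start symbol.
FOLLOW(S): in H→S int P, S is followed by int P with FIRST {int}; in L→S P, S is followed by P with FIRST {epsilon, int}; in L→S P, the suffix after S is nullable, so FOLLOW(S) ⊇ FOLLOW(L) = {$, int, then}. Thus FOLLOW(S) = {$, int, then}.
FOLLOW(P): in H→S int P, the suffix after P is empty, so FOLLOW(P) ⊇ FOLLOW(H) = {$, int, then}; in L→S P, the suffix after P is empty, so FOLLOW(P) ⊇ FOLLOW(L) = {$, int, then}; in R→P, the suffix after P is empty, so FOLLOW(P) ⊇ FOLLOW(R) = {$, int, then}; in R→P H int, P is followed by H int with FIRST {then}. Thus FOLLOW(P) = {$, int, then}.
FOLLOW(R): in S→then H R, the suffix after R is empty, so FOLLOW(R) ⊇ FOLLOW(S) = {$, int, then}; in P→int R, the suffix after R is empty, so FOLLOW(R) ⊇ FOLLOW(P) = {$, int, then}. Thus FOLLOW(R) = {$, int, then}.
FOLLOW(H): in S→then H R, H is followed by R with FIRST {epsilon, int, then}; in S→then H R, the suffix after H is nullable, so FOLLOW(H) ⊇ FOLLOW(S) = {$, int, then}; in L→H, the suffix after H is empty, so FOLLOW(H) ⊇ FOLLOW(L) = {$, int, then}; in R→P H int, H is followed by int with FIRST {int}. Thus FOLLOW(H) = {$, int, then}.
FOLLOW(L): in P→int L then, L is followed by then with FIRST {then}; in H→then int L, the suffix after L is empty, so FOLLOW(L) ⊇ FOLLOW(H) = {$, int, then}. Thus FOLLOW(L) = {$, int, then}.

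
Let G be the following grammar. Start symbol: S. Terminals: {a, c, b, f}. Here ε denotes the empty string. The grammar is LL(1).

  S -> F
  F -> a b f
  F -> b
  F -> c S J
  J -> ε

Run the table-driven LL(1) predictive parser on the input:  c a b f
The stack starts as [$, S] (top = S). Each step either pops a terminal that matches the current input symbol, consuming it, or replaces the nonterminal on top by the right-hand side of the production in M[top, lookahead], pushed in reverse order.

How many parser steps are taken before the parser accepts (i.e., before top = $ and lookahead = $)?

     Stack      Input      Action
  1  $ S        c a b f $  expand S -> F
  2  $ F        c a b f $  expand F -> c S J
  3  $ J S c    c a b f $  match c
  4  $ J S      a b f $    expand S -> F
  5  $ J F      a b f $    expand F -> a b f
  6  $ J f b a  a b f $    match a
  7  $ J f b    b f $      match b
  8  $ J f      f $        match f
  9  $ J        $          expand J -> ε
Accept reached after 9 steps.

9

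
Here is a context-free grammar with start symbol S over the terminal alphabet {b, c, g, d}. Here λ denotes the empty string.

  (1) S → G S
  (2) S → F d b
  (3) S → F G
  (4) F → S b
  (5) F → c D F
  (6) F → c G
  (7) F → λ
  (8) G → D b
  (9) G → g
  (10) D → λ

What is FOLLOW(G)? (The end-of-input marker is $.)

FIRST(D): from D→λ we get {λ}. So FIRST(D) = {λ}.
FIRST(G): from G→D b we get {b}; from G→g we get {g}. So FIRST(G) = {b, g}.
FIRST(S): from S→G S we get {b, g}; from S→F d b we get {b, c, d, g}; from S→F G we get {b, c, d, g}. So FIRST(S) = {b, c, d, g}.
FIRST(F): from F→S b we get {b, c, d, g}; from F→c D F we get {c}; from F→c G we get {c}; from F→λ we get {λ}. So FIRST(F) = {λ, b, c, d, g}.
FOLLOW(S) includes $ since S is the start symbol.
FOLLOW(S): in S→G S, the suffix after S is empty (adds nothing new); in F→S b, S is followed by b with FIRST {b}. Thus FOLLOW(S) = {$, b}.
FOLLOW(F): in S→F d b, F is followed by d b with FIRST {d}; in S→F G, F is followed by G with FIRST {b, g}; in F→c D F, the suffix after F is empty (adds nothing new). Thus FOLLOW(F) = {b, d, g}.
FOLLOW(G): in S→G S, G is followed by S with FIRST {b, c, d, g}; in S→F G, the suffix after G is empty, so FOLLOW(G) ⊇ FOLLOW(S) = {$, b}; in F→c G, the suffix after G is empty, so FOLLOW(G) ⊇ FOLLOW(F) = {b, d, g}. Thus FOLLOW(G) = {$, b, c, d, g}.
FOLLOW(D): in F→c D F, D is followed by F with FIRST {λ, b, c, d, g}; in F→c D F, the suffix after D is nullable, so FOLLOW(D) ⊇ FOLLOW(F) = {b, d, g}; in G→D b, D is followed by b with FIRST {b}. Thus FOLLOW(D) = {b, c, d, g}.

{$, b, c, d, g}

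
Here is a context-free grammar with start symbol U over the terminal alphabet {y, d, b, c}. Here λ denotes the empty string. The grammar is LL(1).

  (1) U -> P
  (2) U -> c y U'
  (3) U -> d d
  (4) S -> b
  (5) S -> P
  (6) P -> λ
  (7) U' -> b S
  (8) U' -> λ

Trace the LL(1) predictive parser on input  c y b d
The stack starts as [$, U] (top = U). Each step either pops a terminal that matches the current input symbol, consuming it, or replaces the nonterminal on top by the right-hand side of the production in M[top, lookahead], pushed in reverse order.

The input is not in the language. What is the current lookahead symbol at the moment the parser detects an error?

d

step 1: stack=$ U  input=c y b d $  — expand U -> c y U'
step 2: stack=$ U' y c  input=c y b d $  — match c
step 3: stack=$ U' y  input=y b d $  — match y
step 4: stack=$ U'  input=b d $  — expand U' -> b S
step 5: stack=$ S b  input=b d $  — match b
step 6: stack=$ S  input=d $  — error: M[S, d] is empty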